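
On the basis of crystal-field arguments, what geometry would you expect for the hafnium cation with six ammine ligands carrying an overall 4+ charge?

Ammonia is neutral; balancing the +4 overall charge requires Hf(IV).
Hf sits in group 4, so the d-electron count is 4 − 4 = 0.
With 6 monodentate ligands the coordination number is 6.
Six donors around a single metal centre give an octahedral coordination sphere.

octahedral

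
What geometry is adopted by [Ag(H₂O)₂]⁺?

Summing ligand charges against the +1 overall charge gives an oxidation state of +1 for silver.
Ag sits in group 11, so the d-electron count is 11 − 1 = 10.
With 2 monodentate ligands the coordination number is 2.
A d¹⁰ ion with only two ligands adopts a linear arrangement (sp hybridisation; no CFSE preference).

linear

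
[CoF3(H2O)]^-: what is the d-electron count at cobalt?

d⁷

Ligand charges: each fluoride is −1; water is neutral. With an overall charge of −1 the cobalt centre must be in the +2 oxidation state.
Co sits in group 9, so the d-electron count is 9 − 2 = 7.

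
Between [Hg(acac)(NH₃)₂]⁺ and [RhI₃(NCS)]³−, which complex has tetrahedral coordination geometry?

For [Hg(acac)(NH₃)₂]⁺: Summing ligand charges against the +1 overall charge gives an oxidation state of +2 for mercury. Mercury is a group-12 element; Hg(II) is therefore d¹⁰. A d¹⁰ ion has no crystal-field stabilisation preference between square planar and tetrahedral, so four ligands adopt the sterically favoured tetrahedral geometry. → tetrahedral.
For [RhI₃(NCS)]³−: Summing ligand charges against the −3 overall charge gives an oxidation state of +1 for rhodium. Rhodium is a group-9 element; Rh(I) is therefore d⁸. A 4d d⁸ ion has a large crystal-field splitting; square planar leaves the high-energy d_{x²−y²} orbital empty and maximises CFSE. → square planar.

[Hg(acac)(NH₃)₂]⁺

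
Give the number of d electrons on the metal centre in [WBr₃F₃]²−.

d²

Summing ligand charges against the −2 overall charge gives an oxidation state of +4 for tungsten.
Group 6 minus oxidation state 4 gives a d² configuration.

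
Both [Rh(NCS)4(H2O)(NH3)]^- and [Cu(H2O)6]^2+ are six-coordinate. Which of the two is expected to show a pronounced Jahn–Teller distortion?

[Rh(NCS)4(H2O)(NH3)]^-: Ligand charges: each isothiocyanate is −1; water is neutral; ammonia is neutral. With an overall charge of −1 the rhodium centre must be in the +3 oxidation state. Rhodium is a group-9 element; Rh(III) is therefore d⁶. A 4d ion has a large Δₒ and is invariably low-spin. The d⁶ configuration leaves the e_g set evenly filled (or empty) — no strong Jahn–Teller driving force.
[Cu(H2O)6]^2+: Summing ligand charges against the +2 overall charge gives an oxidation state of +2 for copper. Group 11 minus oxidation state 2 gives a d⁹ configuration. The t₂g⁶e_g³ configuration has an unevenly filled e_g set; the Jahn–Teller theorem predicts a tetragonal distortion (typically axial elongation) to lift the degeneracy.

[Cu(H2O)6]^2+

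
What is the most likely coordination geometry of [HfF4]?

tetrahedral

Summing ligand charges against the 0 overall charge gives an oxidation state of +4 for hafnium.
Hafnium is a group-4 element; Hf(IV) is therefore d⁰.
Coordination number: 4.
A d⁰ ion has no crystal-field stabilisation preference between square planar and tetrahedral, so four ligands adopt the sterically favoured tetrahedral geometry.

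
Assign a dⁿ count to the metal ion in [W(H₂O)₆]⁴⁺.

Ligand charges: water is neutral. With an overall charge of +4 the tungsten centre must be in the +4 oxidation state.
W sits in group 6, so the d-electron count is 6 − 4 = 2.

d²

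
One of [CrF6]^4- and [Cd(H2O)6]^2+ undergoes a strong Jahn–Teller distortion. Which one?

[CrF6]^4-: Ligand charges: each fluoride is −1. With an overall charge of −4 the chromium centre must be in the +2 oxidation state. Group 6 minus oxidation state 2 gives a d⁴ configuration. Fluoride is a weak-field ligand for a first-row metal, so the complex is high-spin. The t₂g³e_g¹ (high-spin) configuration has an unevenly filled e_g set; the Jahn–Teller theorem predicts a tetragonal distortion (typically axial elongation) to lift the degeneracy.
[Cd(H2O)6]^2+: Summing ligand charges against the +2 overall charge gives an oxidation state of +2 for cadmium. Group 12 minus oxidation state 2 gives a d¹⁰ configuration. The d¹⁰ configuration leaves the e_g set evenly filled (or empty) — no strong Jahn–Teller driving force.

[CrF6]^4-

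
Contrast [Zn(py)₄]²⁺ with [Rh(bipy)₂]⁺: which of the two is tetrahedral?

For [Zn(py)₄]²⁺: Ligand charges: pyridine is neutral. With an overall charge of +2 the zinc centre must be in the +2 oxidation state. Zinc is a group-12 element; Zn(II) is therefore d¹⁰. A d¹⁰ ion has no crystal-field stabilisation preference between square planar and tetrahedral, so four ligands adopt the sterically favoured tetrahedral geometry. → tetrahedral.
For [Rh(bipy)₂]⁺: 2,2′-bipyridine is neutral; balancing the +1 overall charge requires Rh(I). Group 9 minus oxidation state 1 gives a d⁸ configuration. A 4d d⁸ ion has a large crystal-field splitting; square planar leaves the high-energy d_{x²−y²} orbital empty and maximises CFSE. → square planar.

[Zn(py)₄]²⁺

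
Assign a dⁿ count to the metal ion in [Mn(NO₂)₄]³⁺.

d⁰

Ligand charges: each nitro (N-bound nitrite) is −1. With an overall charge of +3 the manganese centre must be in the +7 oxidation state.
Manganese is a group-7 element; Mn(VII) is therefore d⁰.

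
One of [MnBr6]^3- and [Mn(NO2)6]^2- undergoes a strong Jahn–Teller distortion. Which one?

[MnBr6]^3-

[MnBr6]^3-: Summing ligand charges against the −3 overall charge gives an oxidation state of +3 for manganese. Manganese is a group-7 element; Mn(III) is therefore d⁴. Bromide is a weak-field ligand for a first-row metal, so the complex is high-spin. The t₂g³e_g¹ (high-spin) configuration has an unevenly filled e_g set; the Jahn–Teller theorem predicts a tetragonal distortion (typically axial elongation) to lift the degeneracy.
[Mn(NO2)6]^2-: Summing ligand charges against the −2 overall charge gives an oxidation state of +4 for manganese. Manganese is a group-7 element; Mn(IV) is therefore d³. The d³ configuration leaves the e_g set evenly filled (or empty) — no strong Jahn–Teller driving force.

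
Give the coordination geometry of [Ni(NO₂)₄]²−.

Ligand charges: each nitro (N-bound nitrite) is −1. With an overall charge of −2 the nickel centre must be in the +2 oxidation state.
Group 10 minus oxidation state 2 gives a d⁸ configuration.
With 4 monodentate ligands the coordination number is 4.
Nitro (N-bound nitrite) is a strong-field ligand (high in the spectrochemical series).
A 3d d⁸ ion with strong-field ligands gains enough CFSE to favour square planar over tetrahedral.

square planar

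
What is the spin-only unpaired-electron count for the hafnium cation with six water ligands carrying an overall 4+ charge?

Summing ligand charges against the +4 overall charge gives an oxidation state of +4 for hafnium.
Hafnium is a group-4 element; Hf(IV) is therefore d⁰.
In an octahedral field the d⁰ configuration is t₂g⁰e_g⁰, giving 0 unpaired electrons.

0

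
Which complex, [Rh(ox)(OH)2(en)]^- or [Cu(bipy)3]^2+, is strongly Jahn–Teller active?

[Rh(ox)(OH)2(en)]^-: Ligand charges: each oxalate is −2; each hydroxide is −1; ethylenediamine is neutral. With an overall charge of −1 the rhodium centre must be in the +3 oxidation state. Group 9 minus oxidation state 3 gives a d⁶ configuration. A 4d ion has a large Δₒ and is invariably low-spin. The d⁶ configuration leaves the e_g set evenly filled (or empty) — no strong Jahn–Teller driving force.
[Cu(bipy)3]^2+: 2,2′-bipyridine is neutral; balancing the +2 overall charge requires Cu(II). Group 11 minus oxidation state 2 gives a d⁹ configuration. The t₂g⁶e_g³ configuration has an unevenly filled e_g set; the Jahn–Teller theorem predicts a tetragonal distortion (typically axial elongation) to lift the degeneracy.

[Cu(bipy)3]^2+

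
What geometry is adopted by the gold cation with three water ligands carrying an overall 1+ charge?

Water is neutral; balancing the +1 overall charge requires Au(I).
Group 11 minus oxidation state 1 gives a d¹⁰ configuration.
Coordination number: 3.
Three ligands around a d¹⁰ centre minimise repulsion in a trigonal-planar arrangement.

trigonal planar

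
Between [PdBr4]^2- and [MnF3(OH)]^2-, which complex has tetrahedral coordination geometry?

[MnF3(OH)]^2-

For [PdBr4]^2-: Ligand charges: each bromide is −1. With an overall charge of −2 the palladium centre must be in the +2 oxidation state. Group 10 minus oxidation state 2 gives a d⁸ configuration. A 4d d⁸ ion has a large crystal-field splitting; square planar leaves the high-energy d_{x²−y²} orbital empty and maximises CFSE. → square planar.
For [MnF3(OH)]^2-: Summing ligand charges against the −2 overall charge gives an oxidation state of +2 for manganese. Group 7 minus oxidation state 2 gives a d⁵ configuration. A high-spin d⁵ ion has zero CFSE in either geometry, so four ligands adopt the sterically favoured tetrahedral geometry. → tetrahedral.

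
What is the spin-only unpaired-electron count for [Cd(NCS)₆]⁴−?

0

Ligand charges: each isothiocyanate is −1. With an overall charge of −4 the cadmium centre must be in the +2 oxidation state.
Cadmium is a group-12 element; Cd(II) is therefore d¹⁰.
In an octahedral field the d¹⁰ configuration is t₂g⁶e_g⁴, giving 0 unpaired electrons.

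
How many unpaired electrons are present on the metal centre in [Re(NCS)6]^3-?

Summing ligand charges against the −3 overall charge gives an oxidation state of +3 for rhenium.
Group 7 minus oxidation state 3 gives a d⁴ configuration.
The spin state decides the count: a 5d ion has a large Δₒ and is invariably low-spin.
An octahedral low-spin d⁴ ion is t₂g⁴e_g⁰, giving 2 unpaired electrons.

2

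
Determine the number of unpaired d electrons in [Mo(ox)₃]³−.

3

Each oxalate is −2; balancing the −3 overall charge requires Mo(III).
Group 6 minus oxidation state 3 gives a d³ configuration.
Counting donor atoms: 3×oxalate (bidentate) → 6 donors. Coordination number = 6.
In an octahedral field the d³ configuration is t₂g³e_g⁰ (only one arrangement possible), giving 3 unpaired electrons.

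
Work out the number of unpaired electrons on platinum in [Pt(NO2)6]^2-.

0

Each nitro (N-bound nitrite) is −1; balancing the −2 overall charge requires Pt(IV).
Group 10 minus oxidation state 4 gives a d⁶ configuration.
The spin state decides the count: a 5d ion has a large Δₒ and is invariably low-spin.
An octahedral low-spin d⁶ ion is t₂g⁶e_g⁰, giving 0 unpaired electrons.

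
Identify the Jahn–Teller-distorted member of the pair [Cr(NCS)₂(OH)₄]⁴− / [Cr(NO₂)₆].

[Cr(NCS)₂(OH)₄]⁴−: Summing ligand charges against the −4 overall charge gives an oxidation state of +2 for chromium. Cr sits in group 6, so the d-electron count is 6 − 2 = 4. Hydroxide and isothiocyanate are weak-field ligands for a first-row metal, so the complex is high-spin. The t₂g³e_g¹ (high-spin) configuration has an unevenly filled e_g set; the Jahn–Teller theorem predicts a tetragonal distortion (typically axial elongation) to lift the degeneracy.
[Cr(NO₂)₆]: Each nitro (N-bound nitrite) is −1; balancing the 0 overall charge requires Cr(VI). Group 6 minus oxidation state 6 gives a d⁰ configuration. The d⁰ configuration leaves the e_g set evenly filled (or empty) — no strong Jahn–Teller driving force.

[Cr(NCS)₂(OH)₄]⁴−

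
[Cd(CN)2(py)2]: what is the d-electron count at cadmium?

d¹⁰

Ligand charges: each cyanide is −1; pyridine is neutral. With an overall charge of 0 the cadmium centre must be in the +2 oxidation state.
Cd sits in group 12, so the d-electron count is 12 − 2 = 10.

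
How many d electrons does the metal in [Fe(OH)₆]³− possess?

d⁵

Each hydroxide is −1; balancing the −3 overall charge requires Fe(III).
Group 8 minus oxidation state 3 gives a d⁵ configuration.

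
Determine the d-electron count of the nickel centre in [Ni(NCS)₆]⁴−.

d⁸

Summing ligand charges against the −4 overall charge gives an oxidation state of +2 for nickel.
Ni sits in group 10, so the d-electron count is 10 − 2 = 8.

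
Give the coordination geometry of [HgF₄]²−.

Summing ligand charges against the −2 overall charge gives an oxidation state of +2 for mercury.
Mercury is a group-12 element; Hg(II) is therefore d¹⁰.
With 4 monodentate ligands the coordination number is 4.
A d¹⁰ ion has no crystal-field stabilisation preference between square planar and tetrahedral, so four ligands adopt the sterically favoured tetrahedral geometry.

tetrahedral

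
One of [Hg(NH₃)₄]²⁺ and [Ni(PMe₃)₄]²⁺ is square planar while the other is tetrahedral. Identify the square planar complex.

For [Hg(NH₃)₄]²⁺: Ammonia is neutral; balancing the +2 overall charge requires Hg(II). Mercury is a group-12 element; Hg(II) is therefore d¹⁰. A d¹⁰ ion has no crystal-field stabilisation preference between square planar and tetrahedral, so four ligands adopt the sterically favoured tetrahedral geometry. → tetrahedral.
For [Ni(PMe₃)₄]²⁺: Ligand charges: trimethylphosphine is neutral. With an overall charge of +2 the nickel centre must be in the +2 oxidation state. Ni sits in group 10, so the d-electron count is 10 − 2 = 8. Trimethylphosphine is a strong-field ligand (high in the spectrochemical series). A 3d d⁸ ion with strong-field ligands gains enough CFSE to favour square planar over tetrahedral. → square planar.

[Ni(PMe₃)₄]²⁺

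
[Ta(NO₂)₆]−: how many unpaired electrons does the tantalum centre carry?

0 unpaired electrons

Ligand charges: each nitro (N-bound nitrite) is −1. With an overall charge of −1 the tantalum centre must be in the +5 oxidation state.
Group 5 minus oxidation state 5 gives a d⁰ configuration.
In an octahedral field the d⁰ configuration is t₂g⁰e_g⁰, giving 0 unpaired electrons.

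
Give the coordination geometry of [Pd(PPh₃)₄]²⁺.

square planar

Triphenylphosphine is neutral; balancing the +2 overall charge requires Pd(II).
Group 10 minus oxidation state 2 gives a d⁸ configuration.
With 4 monodentate ligands the coordination number is 4.
A 4d d⁸ ion has a large crystal-field splitting; square planar leaves the high-energy d_{x²−y²} orbital empty and maximises CFSE.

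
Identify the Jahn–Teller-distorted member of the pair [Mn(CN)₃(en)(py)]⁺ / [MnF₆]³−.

[MnF₆]³−

[Mn(CN)₃(en)(py)]⁺: Each cyanide is −1; ethylenediamine is neutral; pyridine is neutral; balancing the +1 overall charge requires Mn(IV). Manganese is a group-7 element; Mn(IV) is therefore d³. The d³ configuration leaves the e_g set evenly filled (or empty) — no strong Jahn–Teller driving force.
[MnF₆]³−: Ligand charges: each fluoride is −1. With an overall charge of −3 the manganese centre must be in the +3 oxidation state. Group 7 minus oxidation state 3 gives a d⁴ configuration. Fluoride is a weak-field ligand for a first-row metal, so the complex is high-spin. The t₂g³e_g¹ (high-spin) configuration has an unevenly filled e_g set; the Jahn–Teller theorem predicts a tetragonal distortion (typically axial elongation) to lift the degeneracy.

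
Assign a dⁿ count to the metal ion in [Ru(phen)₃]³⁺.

d⁵

1,10-phenanthroline is neutral; balancing the +3 overall charge requires Ru(III).
Group 8 minus oxidation state 3 gives a d⁵ configuration.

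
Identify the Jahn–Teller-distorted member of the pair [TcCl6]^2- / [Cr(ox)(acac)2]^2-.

[TcCl6]^2-: Summing ligand charges against the −2 overall charge gives an oxidation state of +4 for technetium. Technetium is a group-7 element; Tc(IV) is therefore d³. The d³ configuration leaves the e_g set evenly filled (or empty) — no strong Jahn–Teller driving force.
[Cr(ox)(acac)2]^2-: Summing ligand charges against the −2 overall charge gives an oxidation state of +2 for chromium. Cr sits in group 6, so the d-electron count is 6 − 2 = 4. Acetylacetonate and oxalate are weak-field ligands for a first-row metal, so the complex is high-spin. The t₂g³e_g¹ (high-spin) configuration has an unevenly filled e_g set; the Jahn–Teller theorem predicts a tetragonal distortion (typically axial elongation) to lift the degeneracy.

[Cr(ox)(acac)2]^2-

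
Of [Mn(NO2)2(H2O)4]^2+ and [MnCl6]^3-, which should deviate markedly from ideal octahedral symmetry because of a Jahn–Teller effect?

[MnCl6]^3-

[Mn(NO2)2(H2O)4]^2+: Ligand charges: each nitro (N-bound nitrite) is −1; water is neutral. With an overall charge of +2 the manganese centre must be in the +4 oxidation state. Manganese is a group-7 element; Mn(IV) is therefore d³. The d³ configuration leaves the e_g set evenly filled (or empty) — no strong Jahn–Teller driving force.
[MnCl6]^3-: Summing ligand charges against the −3 overall charge gives an oxidation state of +3 for manganese. Group 7 minus oxidation state 3 gives a d⁴ configuration. Chloride is a weak-field ligand for a first-row metal, so the complex is high-spin. The t₂g³e_g¹ (high-spin) configuration has an unevenly filled e_g set; the Jahn–Teller theorem predicts a tetragonal distortion (typically axial elongation) to lift the degeneracy.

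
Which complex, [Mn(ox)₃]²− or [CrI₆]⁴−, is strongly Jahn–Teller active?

[CrI₆]⁴−

[Mn(ox)₃]²−: Summing ligand charges against the −2 overall charge gives an oxidation state of +4 for manganese. Group 7 minus oxidation state 4 gives a d³ configuration. The d³ configuration leaves the e_g set evenly filled (or empty) — no strong Jahn–Teller driving force.
[CrI₆]⁴−: Ligand charges: each iodide is −1. With an overall charge of −4 the chromium centre must be in the +2 oxidation state. Cr sits in group 6, so the d-electron count is 6 − 2 = 4. Iodide is a weak-field ligand for a first-row metal, so the complex is high-spin. The t₂g³e_g¹ (high-spin) configuration has an unevenly filled e_g set; the Jahn–Teller theorem predicts a tetragonal distortion (typically axial elongation) to lift the degeneracy.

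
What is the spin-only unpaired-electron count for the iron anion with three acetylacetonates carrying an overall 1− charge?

4

Ligand charges: each acetylacetonate is −1. With an overall charge of −1 the iron centre must be in the +2 oxidation state.
Group 8 minus oxidation state 2 gives a d⁶ configuration.
Counting donor atoms: 3×acetylacetonate (bidentate) → 6 donors. Coordination number = 6.
The spin state decides the count: Acetylacetonate is a weak-field ligand for a first-row metal, so the complex is high-spin.
An octahedral high-spin d⁶ ion is t₂g⁴e_g², giving 4 unpaired electrons.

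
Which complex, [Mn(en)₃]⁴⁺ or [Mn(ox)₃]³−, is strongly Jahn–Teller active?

[Mn(ox)₃]³−

[Mn(en)₃]⁴⁺: Ligand charges: ethylenediamine is neutral. With an overall charge of +4 the manganese centre must be in the +4 oxidation state. Manganese is a group-7 element; Mn(IV) is therefore d³. The d³ configuration leaves the e_g set evenly filled (or empty) — no strong Jahn–Teller driving force.
[Mn(ox)₃]³−: Ligand charges: each oxalate is −2. With an overall charge of −3 the manganese centre must be in the +3 oxidation state. Manganese is a group-7 element; Mn(III) is therefore d⁴. Oxalate is a weak-field ligand for a first-row metal, so the complex is high-spin. The t₂g³e_g¹ (high-spin) configuration has an unevenly filled e_g set; the Jahn–Teller theorem predicts a tetragonal distortion (typically axial elongation) to lift the degeneracy.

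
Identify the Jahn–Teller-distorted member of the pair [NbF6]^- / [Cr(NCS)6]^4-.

[NbF6]^-: Ligand charges: each fluoride is −1. With an overall charge of −1 the niobium centre must be in the +5 oxidation state. Group 5 minus oxidation state 5 gives a d⁰ configuration. The d⁰ configuration leaves the e_g set evenly filled (or empty) — no strong Jahn–Teller driving force.
[Cr(NCS)6]^4-: Each isothiocyanate is −1; balancing the −4 overall charge requires Cr(II). Group 6 minus oxidation state 2 gives a d⁴ configuration. Isothiocyanate is a weak-field ligand for a first-row metal, so the complex is high-spin. The t₂g³e_g¹ (high-spin) configuration has an unevenly filled e_g set; the Jahn–Teller theorem predicts a tetragonal distortion (typically axial elongation) to lift the degeneracy.

[Cr(NCS)6]^4-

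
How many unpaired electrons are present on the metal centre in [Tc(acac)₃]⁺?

Ligand charges: each acetylacetonate is −1. With an overall charge of +1 the technetium centre must be in the +4 oxidation state.
Technetium is a group-7 element; Tc(IV) is therefore d³.
Counting donor atoms: 3×acetylacetonate (bidentate) → 6 donors. Coordination number = 6.
In an octahedral field the d³ configuration is t₂g³e_g⁰ (only one arrangement possible), giving 3 unpaired electrons.

3 unpaired electrons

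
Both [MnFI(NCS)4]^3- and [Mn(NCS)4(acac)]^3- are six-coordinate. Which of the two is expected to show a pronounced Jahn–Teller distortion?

[MnFI(NCS)4]^3-

[MnFI(NCS)4]^3-: Ligand charges: each fluoride is −1; each iodide is −1; each isothiocyanate is −1. With an overall charge of −3 the manganese centre must be in the +3 oxidation state. Manganese is a group-7 element; Mn(III) is therefore d⁴. Fluoride, iodide, and isothiocyanate are weak-field ligands for a first-row metal, so the complex is high-spin. The t₂g³e_g¹ (high-spin) configuration has an unevenly filled e_g set; the Jahn–Teller theorem predicts a tetragonal distortion (typically axial elongation) to lift the degeneracy.
[Mn(NCS)4(acac)]^3-: Summing ligand charges against the −3 overall charge gives an oxidation state of +2 for manganese. Mn sits in group 7, so the d-electron count is 7 − 2 = 5. Acetylacetonate and isothiocyanate are weak-field ligands for a first-row metal, so the complex is high-spin. The d⁵ configuration leaves the e_g set evenly filled (or empty) — no strong Jahn–Teller driving force.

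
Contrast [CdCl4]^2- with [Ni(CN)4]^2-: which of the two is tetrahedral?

[CdCl4]^2-

For [CdCl4]^2-: Each chloride is −1; balancing the −2 overall charge requires Cd(II). Cadmium is a group-12 element; Cd(II) is therefore d¹⁰. A d¹⁰ ion has no crystal-field stabilisation preference between square planar and tetrahedral, so four ligands adopt the sterically favoured tetrahedral geometry. → tetrahedral.
For [Ni(CN)4]^2-: Summing ligand charges against the −2 overall charge gives an oxidation state of +2 for nickel. Group 10 minus oxidation state 2 gives a d⁸ configuration. Cyanide is a strong-field ligand (high in the spectrochemical series). A 3d d⁸ ion with strong-field ligands gains enough CFSE to favour square planar over tetrahedral. → square planar.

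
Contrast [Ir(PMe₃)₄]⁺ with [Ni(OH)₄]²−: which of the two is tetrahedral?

[Ni(OH)₄]²−

For [Ir(PMe₃)₄]⁺: Summing ligand charges against the +1 overall charge gives an oxidation state of +1 for iridium. Group 9 minus oxidation state 1 gives a d⁸ configuration. A 5d d⁸ ion has a large crystal-field splitting; square planar leaves the high-energy d_{x²−y²} orbital empty and maximises CFSE. → square planar.
For [Ni(OH)₄]²−: Ligand charges: each hydroxide is −1. With an overall charge of −2 the nickel centre must be in the +2 oxidation state. Ni sits in group 10, so the d-electron count is 10 − 2 = 8. Hydroxide is a weak-field ligand. With weak-field ligands the CFSE gain from square planar is small, so a 3d d⁸ ion takes the sterically preferred tetrahedral geometry. → tetrahedral.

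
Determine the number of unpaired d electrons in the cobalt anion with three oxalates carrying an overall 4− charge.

Ligand charges: each oxalate is −2. With an overall charge of −4 the cobalt centre must be in the +2 oxidation state.
Co sits in group 9, so the d-electron count is 9 − 2 = 7.
Counting donor atoms: 3×oxalate (bidentate) → 6 donors. Coordination number = 6.
The spin state decides the count: Oxalate is a weak-field ligand for a first-row metal, so the complex is high-spin.
An octahedral high-spin d⁷ ion is t₂g⁵e_g², giving 3 unpaired electrons.

3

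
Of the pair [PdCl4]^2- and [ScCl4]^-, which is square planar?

For [PdCl4]^2-: Ligand charges: each chloride is −1. With an overall charge of −2 the palladium centre must be in the +2 oxidation state. Group 10 minus oxidation state 2 gives a d⁸ configuration. A 4d d⁸ ion has a large crystal-field splitting; square planar leaves the high-energy d_{x²−y²} orbital empty and maximises CFSE. → square planar.
For [ScCl4]^-: Each chloride is −1; balancing the −1 overall charge requires Sc(III). Scandium is a group-3 element; Sc(III) is therefore d⁰. A d⁰ ion has no crystal-field stabilisation preference between square planar and tetrahedral, so four ligands adopt the sterically favoured tetrahedral geometry. → tetrahedral.

[PdCl4]^2-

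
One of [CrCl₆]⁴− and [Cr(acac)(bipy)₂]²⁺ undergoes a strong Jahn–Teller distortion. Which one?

[CrCl₆]⁴−

[CrCl₆]⁴−: Summing ligand charges against the −4 overall charge gives an oxidation state of +2 for chromium. Cr sits in group 6, so the d-electron count is 6 − 2 = 4. Chloride is a weak-field ligand for a first-row metal, so the complex is high-spin. The t₂g³e_g¹ (high-spin) configuration has an unevenly filled e_g set; the Jahn–Teller theorem predicts a tetragonal distortion (typically axial elongation) to lift the degeneracy.
[Cr(acac)(bipy)₂]²⁺: Summing ligand charges against the +2 overall charge gives an oxidation state of +3 for chromium. Group 6 minus oxidation state 3 gives a d³ configuration. The d³ configuration leaves the e_g set evenly filled (or empty) — no strong Jahn–Teller driving force.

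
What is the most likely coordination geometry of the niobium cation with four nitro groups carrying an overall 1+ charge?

tetrahedral

Ligand charges: each nitro (N-bound nitrite) is −1. With an overall charge of +1 the niobium centre must be in the +5 oxidation state.
Nb sits in group 5, so the d-electron count is 5 − 5 = 0.
With 4 monodentate ligands the coordination number is 4.
A d⁰ ion has no crystal-field stabilisation preference between square planar and tetrahedral, so four ligands adopt the sterically favoured tetrahedral geometry.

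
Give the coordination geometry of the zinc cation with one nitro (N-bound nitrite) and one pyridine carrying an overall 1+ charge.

Summing ligand charges against the +1 overall charge gives an oxidation state of +2 for zinc.
Zinc is a group-12 element; Zn(II) is therefore d¹⁰.
Coordination number: 2.
A d¹⁰ ion with only two ligands adopts a linear arrangement (sp hybridisation; no CFSE preference).

linear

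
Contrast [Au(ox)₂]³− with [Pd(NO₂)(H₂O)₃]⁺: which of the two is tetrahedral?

For [Au(ox)₂]³−: Summing ligand charges against the −3 overall charge gives an oxidation state of +1 for gold. Group 11 minus oxidation state 1 gives a d¹⁰ configuration. A d¹⁰ ion has no crystal-field stabilisation preference between square planar and tetrahedral, so four ligands adopt the sterically favoured tetrahedral geometry. → tetrahedral.
For [Pd(NO₂)(H₂O)₃]⁺: Each nitro (N-bound nitrite) is −1; water is neutral; balancing the +1 overall charge requires Pd(II). Pd sits in group 10, so the d-electron count is 10 − 2 = 8. A 4d d⁸ ion has a large crystal-field splitting; square planar leaves the high-energy d_{x²−y²} orbital empty and maximises CFSE. → square planar.

[Au(ox)₂]³−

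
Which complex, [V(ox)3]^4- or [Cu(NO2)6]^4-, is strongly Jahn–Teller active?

[Cu(NO2)6]^4-

[V(ox)3]^4-: Each oxalate is −2; balancing the −4 overall charge requires V(II). V sits in group 5, so the d-electron count is 5 − 2 = 3. The d³ configuration leaves the e_g set evenly filled (or empty) — no strong Jahn–Teller driving force.
[Cu(NO2)6]^4-: Each nitro (N-bound nitrite) is −1; balancing the −4 overall charge requires Cu(II). Cu sits in group 11, so the d-electron count is 11 − 2 = 9. The t₂g⁶e_g³ configuration has an unevenly filled e_g set; the Jahn–Teller theorem predicts a tetragonal distortion (typically axial elongation) to lift the degeneracy.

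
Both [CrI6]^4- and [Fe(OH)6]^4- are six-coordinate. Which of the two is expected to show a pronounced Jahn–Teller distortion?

[CrI6]^4-

[CrI6]^4-: Each iodide is −1; balancing the −4 overall charge requires Cr(II). Group 6 minus oxidation state 2 gives a d⁴ configuration. Iodide is a weak-field ligand for a first-row metal, so the complex is high-spin. The t₂g³e_g¹ (high-spin) configuration has an unevenly filled e_g set; the Jahn–Teller theorem predicts a tetragonal distortion (typically axial elongation) to lift the degeneracy.
[Fe(OH)6]^4-: Summing ligand charges against the −4 overall charge gives an oxidation state of +2 for iron. Fe sits in group 8, so the d-electron count is 8 − 2 = 6. Hydroxide is a weak-field ligand for a first-row metal, so the complex is high-spin. The d⁶ configuration leaves the e_g set evenly filled (or empty) — no strong Jahn–Teller driving force.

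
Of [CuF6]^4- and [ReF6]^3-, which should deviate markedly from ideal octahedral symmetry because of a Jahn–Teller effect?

[CuF6]^4-

[CuF6]^4-: Summing ligand charges against the −4 overall charge gives an oxidation state of +2 for copper. Group 11 minus oxidation state 2 gives a d⁹ configuration. The t₂g⁶e_g³ configuration has an unevenly filled e_g set; the Jahn–Teller theorem predicts a tetragonal distortion (typically axial elongation) to lift the degeneracy.
[ReF6]^3-: Summing ligand charges against the −3 overall charge gives an oxidation state of +3 for rhenium. Re sits in group 7, so the d-electron count is 7 − 3 = 4. A 5d ion has a large Δₒ and is invariably low-spin. The d⁴ configuration leaves the e_g set evenly filled (or empty) — no strong Jahn–Teller driving force.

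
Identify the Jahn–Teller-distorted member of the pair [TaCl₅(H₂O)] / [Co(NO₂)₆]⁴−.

[Co(NO₂)₆]⁴−

[TaCl₅(H₂O)]: Each chloride is −1; water is neutral; balancing the 0 overall charge requires Ta(V). Group 5 minus oxidation state 5 gives a d⁰ configuration. The d⁰ configuration leaves the e_g set evenly filled (or empty) — no strong Jahn–Teller driving force.
[Co(NO₂)₆]⁴−: Ligand charges: each nitro (N-bound nitrite) is −1. With an overall charge of −4 the cobalt centre must be in the +2 oxidation state. Cobalt is a group-9 element; Co(II) is therefore d⁷. Nitro (N-bound nitrite) is a strong-field ligand (high in the spectrochemical series) for a first-row metal, so the complex is low-spin. The t₂g⁶e_g¹ (low-spin) configuration has an unevenly filled e_g set; the Jahn–Teller theorem predicts a tetragonal distortion (typically axial elongation) to lift the degeneracy.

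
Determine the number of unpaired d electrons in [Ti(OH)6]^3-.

Each hydroxide is −1; balancing the −3 overall charge requires Ti(III).
Ti sits in group 4, so the d-electron count is 4 − 3 = 1.
In an octahedral field the d¹ configuration is t₂g¹e_g⁰ (only one arrangement possible), giving 1 unpaired electron.

1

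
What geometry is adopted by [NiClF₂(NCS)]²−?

Summing ligand charges against the −2 overall charge gives an oxidation state of +2 for nickel.
Ni sits in group 10, so the d-electron count is 10 − 2 = 8.
With 4 monodentate ligands the coordination number is 4.
Chloride, fluoride, and isothiocyanate are weak-field ligands.
With weak-field ligands the CFSE gain from square planar is small, so a 3d d⁸ ion takes the sterically preferred tetrahedral geometry.

tetrahedral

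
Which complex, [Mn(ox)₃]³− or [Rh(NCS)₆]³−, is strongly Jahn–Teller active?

[Mn(ox)₃]³−

[Mn(ox)₃]³−: Each oxalate is −2; balancing the −3 overall charge requires Mn(III). Mn sits in group 7, so the d-electron count is 7 − 3 = 4. Oxalate is a weak-field ligand for a first-row metal, so the complex is high-spin. The t₂g³e_g¹ (high-spin) configuration has an unevenly filled e_g set; the Jahn–Teller theorem predicts a tetragonal distortion (typically axial elongation) to lift the degeneracy.
[Rh(NCS)₆]³−: Summing ligand charges against the −3 overall charge gives an oxidation state of +3 for rhodium. Rhodium is a group-9 element; Rh(III) is therefore d⁶. A 4d ion has a large Δₒ and is invariably low-spin. The d⁶ configuration leaves the e_g set evenly filled (or empty) — no strong Jahn–Teller driving force.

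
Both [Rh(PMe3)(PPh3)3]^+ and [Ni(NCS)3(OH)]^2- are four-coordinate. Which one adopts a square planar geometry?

[Rh(PMe3)(PPh3)3]^+

For [Rh(PMe3)(PPh3)3]^+: Ligand charges: trimethylphosphine is neutral; triphenylphosphine is neutral. With an overall charge of +1 the rhodium centre must be in the +1 oxidation state. Rhodium is a group-9 element; Rh(I) is therefore d⁸. A 4d d⁸ ion has a large crystal-field splitting; square planar leaves the high-energy d_{x²−y²} orbital empty and maximises CFSE. → square planar.
For [Ni(NCS)3(OH)]^2-: Ligand charges: each isothiocyanate is −1; each hydroxide is −1. With an overall charge of −2 the nickel centre must be in the +2 oxidation state. Group 10 minus oxidation state 2 gives a d⁸ configuration. Hydroxide and isothiocyanate are weak-field ligands. With weak-field ligands the CFSE gain from square planar is small, so a 3d d⁸ ion takes the sterically preferred tetrahedral geometry. → tetrahedral.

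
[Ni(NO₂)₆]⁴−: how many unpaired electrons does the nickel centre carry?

Each nitro (N-bound nitrite) is −1; balancing the −4 overall charge requires Ni(II).
Group 10 minus oxidation state 2 gives a d⁸ configuration.
In an octahedral field the d⁸ configuration is t₂g⁶e_g² (only one arrangement possible), giving 2 unpaired electrons.

2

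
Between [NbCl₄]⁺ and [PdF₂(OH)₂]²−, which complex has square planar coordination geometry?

[PdF₂(OH)₂]²−

For [NbCl₄]⁺: Each chloride is −1; balancing the +1 overall charge requires Nb(V). Group 5 minus oxidation state 5 gives a d⁰ configuration. A d⁰ ion has no crystal-field stabilisation preference between square planar and tetrahedral, so four ligands adopt the sterically favoured tetrahedral geometry. → tetrahedral.
For [PdF₂(OH)₂]²−: Each fluoride is −1; each hydroxide is −1; balancing the −2 overall charge requires Pd(II). Pd sits in group 10, so the d-electron count is 10 − 2 = 8. A 4d d⁸ ion has a large crystal-field splitting; square planar leaves the high-energy d_{x²−y²} orbital empty and maximises CFSE. → square planar.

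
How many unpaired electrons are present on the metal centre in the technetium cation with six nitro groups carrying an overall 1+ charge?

0

Summing ligand charges against the +1 overall charge gives an oxidation state of +7 for technetium.
Technetium is a group-7 element; Tc(VII) is therefore d⁰.
In an octahedral field the d⁰ configuration is t₂g⁰e_g⁰, giving 0 unpaired electrons.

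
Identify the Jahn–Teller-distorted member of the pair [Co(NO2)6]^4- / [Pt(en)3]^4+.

[Co(NO2)6]^4-: Each nitro (N-bound nitrite) is −1; balancing the −4 overall charge requires Co(II). Co sits in group 9, so the d-electron count is 9 − 2 = 7. Nitro (N-bound nitrite) is a strong-field ligand (high in the spectrochemical series) for a first-row metal, so the complex is low-spin. The t₂g⁶e_g¹ (low-spin) configuration has an unevenly filled e_g set; the Jahn–Teller theorem predicts a tetragonal distortion (typically axial elongation) to lift the degeneracy.
[Pt(en)3]^4+: Summing ligand charges against the +4 overall charge gives an oxidation state of +4 for platinum. Pt sits in group 10, so the d-electron count is 10 − 4 = 6. A 5d ion has a large Δₒ and is invariably low-spin. The d⁶ configuration leaves the e_g set evenly filled (or empty) — no strong Jahn–Teller driving force.

[Co(NO2)6]^4-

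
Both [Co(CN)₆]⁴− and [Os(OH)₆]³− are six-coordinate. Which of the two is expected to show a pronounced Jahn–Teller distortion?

[Co(CN)₆]⁴−

[Co(CN)₆]⁴−: Each cyanide is −1; balancing the −4 overall charge requires Co(II). Co sits in group 9, so the d-electron count is 9 − 2 = 7. Cyanide is a strong-field ligand (high in the spectrochemical series) for a first-row metal, so the complex is low-spin. The t₂g⁶e_g¹ (low-spin) configuration has an unevenly filled e_g set; the Jahn–Teller theorem predicts a tetragonal distortion (typically axial elongation) to lift the degeneracy.
[Os(OH)₆]³−: Each hydroxide is −1; balancing the −3 overall charge requires Os(III). Osmium is a group-8 element; Os(III) is therefore d⁵. A 5d ion has a large Δₒ and is invariably low-spin. The d⁵ configuration leaves the e_g set evenly filled (or empty) — no strong Jahn–Teller driving force.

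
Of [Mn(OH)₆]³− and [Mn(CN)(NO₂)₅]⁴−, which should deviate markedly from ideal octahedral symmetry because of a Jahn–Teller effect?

[Mn(OH)₆]³−: Ligand charges: each hydroxide is −1. With an overall charge of −3 the manganese centre must be in the +3 oxidation state. Group 7 minus oxidation state 3 gives a d⁴ configuration. Hydroxide is a weak-field ligand for a first-row metal, so the complex is high-spin. The t₂g³e_g¹ (high-spin) configuration has an unevenly filled e_g set; the Jahn–Teller theorem predicts a tetragonal distortion (typically axial elongation) to lift the degeneracy.
[Mn(CN)(NO₂)₅]⁴−: Ligand charges: each cyanide is −1; each nitro (N-bound nitrite) is −1. With an overall charge of −4 the manganese centre must be in the +2 oxidation state. Manganese is a group-7 element; Mn(II) is therefore d⁵. Cyanide and nitro (N-bound nitrite) are strong-field ligands (high in the spectrochemical series) for a first-row metal, so the complex is low-spin. The d⁵ configuration leaves the e_g set evenly filled (or empty) — no strong Jahn–Teller driving force.

[Mn(OH)₆]³−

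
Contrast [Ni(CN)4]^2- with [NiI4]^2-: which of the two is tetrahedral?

For [Ni(CN)4]^2-: Summing ligand charges against the −2 overall charge gives an oxidation state of +2 for nickel. Nickel is a group-10 element; Ni(II) is therefore d⁸. Cyanide is a strong-field ligand (high in the spectrochemical series). A 3d d⁸ ion with strong-field ligands gains enough CFSE to favour square planar over tetrahedral. → square planar.
For [NiI4]^2-: Each iodide is −1; balancing the −2 overall charge requires Ni(II). Group 10 minus oxidation state 2 gives a d⁸ configuration. Iodide is a weak-field ligand. With weak-field ligands the CFSE gain from square planar is small, so a 3d d⁸ ion takes the sterically preferred tetrahedral geometry. → tetrahedral.

[NiI4]^2-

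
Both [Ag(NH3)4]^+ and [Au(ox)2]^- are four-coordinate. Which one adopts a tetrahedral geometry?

[Ag(NH3)4]^+

For [Ag(NH3)4]^+: Summing ligand charges against the +1 overall charge gives an oxidation state of +1 for silver. Ag sits in group 11, so the d-electron count is 11 − 1 = 10. A d¹⁰ ion has no crystal-field stabilisation preference between square planar and tetrahedral, so four ligands adopt the sterically favoured tetrahedral geometry. → tetrahedral.
For [Au(ox)2]^-: Each oxalate is −2; balancing the −1 overall charge requires Au(III). Au sits in group 11, so the d-electron count is 11 − 3 = 8. A 5d d⁸ ion has a large crystal-field splitting; square planar leaves the high-energy d_{x²−y²} orbital empty and maximises CFSE. → square planar.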